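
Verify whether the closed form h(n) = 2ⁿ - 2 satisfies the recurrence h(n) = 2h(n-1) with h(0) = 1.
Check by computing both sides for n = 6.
From the recurrence with h(0) = 1:
  h(0) = 1, h(1) = 2, h(2) = 4, h(3) = 8, h(4) = 16, h(5) = 32, h(6) = 64
  so the recurrence gives h(6) = 64.
From the proposed closed form h(n) = 2ⁿ - 2:
  h(6) = 62.
The recurrence gives 64 but the closed form gives 62, so the closed form does not satisfy the recurrence.

No, the closed form is incorrect.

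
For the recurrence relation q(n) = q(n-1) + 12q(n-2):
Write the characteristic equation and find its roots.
Substitute q(n) = rⁿ and divide through by rⁿ⁻²: r² - r - 12 = 0
Factor: (r + 3)(r - 4) = 0, so r = -3, 4.
General solution: q(n) = A·(-3)ⁿ + B·4ⁿ

Characteristic: r² - r - 12 = 0, Roots: r = -3, 4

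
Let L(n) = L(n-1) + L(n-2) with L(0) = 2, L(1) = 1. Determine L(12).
Computing the sequence terms:
2, 1, 3, 4, 7, 11, 18, 29, 47, 76, 123, 199, 322

322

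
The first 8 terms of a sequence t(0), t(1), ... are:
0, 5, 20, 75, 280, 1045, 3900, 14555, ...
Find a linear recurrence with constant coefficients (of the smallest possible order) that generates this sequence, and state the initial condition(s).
Look for the lowest-order linear relation among consecutive terms.
Observation: t(n) - 4·t(n-1) - (-1)·t(n-2) = 0 holds for the shown terms, and no order-1 relation t(n) = α·t(n-1) + β fits.
Check at n=3: 4·20 + (-1)·5 = 75. ✓

t(n) = 4t(n-1) - t(n-2), t(0) = 0, t(1) = 5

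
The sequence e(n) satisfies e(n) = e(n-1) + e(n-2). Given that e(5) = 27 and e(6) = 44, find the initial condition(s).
Work backwards using e(k) = e(k+2) - e(k+1):
e(4) = e(6) - e(5) = 44 - 27 = 17
e(3) = e(5) - e(4) = 27 - 17 = 10
e(2) = e(4) - e(3) = 17 - 10 = 7
e(1) = e(3) - e(2) = 10 - 7 = 3
e(0) = e(2) - e(1) = 7 - 3 = 4

e(0) = 4, e(1) = 3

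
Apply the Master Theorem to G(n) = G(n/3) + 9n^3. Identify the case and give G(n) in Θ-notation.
Master Theorem template: G(n) = a·G(n/b) + f(n).
Here: a=1, b=3, f(n)=9n^3
Compute log_b(a) = log_3(1) = 0.
f(n) = 9n^3 = Ω(n^(0+ε)) with ε = 3, and the regularity condition holds (a·f(n/b) = (a/b^3)·f(n) with a/b^3 = 3^-3 < 1). Case 3: G(n) = Θ(f(n)) = Θ(n^3).

Case 3: G(n) = Θ(n^3)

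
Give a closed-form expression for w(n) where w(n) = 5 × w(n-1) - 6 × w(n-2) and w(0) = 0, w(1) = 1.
Recurrence: w(n) = 5 × w(n-1) - 6 × w(n-2), initial: w(0) = 0, w(1) = 1.
Characteristic equation: r² - 5r + 6 = 0, which factors as (r - 3)(r - 2) = 0, so r = 3, 2. General solution w(n) = A·3ⁿ + B·2ⁿ. From w(0) = 0: A + B = 0. From w(1) = 1: 3A + 2B = 1. Solving gives A = 1, B = -1.

w(n) = 3ⁿ - 2ⁿ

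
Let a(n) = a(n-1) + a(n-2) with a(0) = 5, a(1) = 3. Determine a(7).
Computing the sequence terms:
5, 3, 8, 11, 19, 30, 49, 79

79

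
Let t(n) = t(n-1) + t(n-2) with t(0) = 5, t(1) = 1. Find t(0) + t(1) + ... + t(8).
Computing the sequence terms: 5, 1, 6, 7, 13, 20, 33, 53, 86
Adding these values together:

224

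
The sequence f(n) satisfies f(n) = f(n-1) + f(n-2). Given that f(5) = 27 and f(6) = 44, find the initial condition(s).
Work backwards using f(k) = f(k+2) - f(k+1):
f(4) = f(6) - f(5) = 44 - 27 = 17
f(3) = f(5) - f(4) = 27 - 17 = 10
f(2) = f(4) - f(3) = 17 - 10 = 7
f(1) = f(3) - f(2) = 10 - 7 = 3
f(0) = f(2) - f(1) = 7 - 3 = 4

f(0) = 4, f(1) = 3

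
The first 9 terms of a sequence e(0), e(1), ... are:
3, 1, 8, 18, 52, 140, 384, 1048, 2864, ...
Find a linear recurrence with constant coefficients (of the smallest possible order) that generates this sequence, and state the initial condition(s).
Look for the lowest-order linear relation among consecutive terms.
Observation: e(n) - 2·e(n-1) - (2)·e(n-2) = 0 holds for the shown terms, and no order-1 relation e(n) = α·e(n-1) + β fits.
Check at n=3: 2·8 + (2)·1 = 18. ✓

e(n) = 2e(n-1) + 2e(n-2), e(0) = 3, e(1) = 1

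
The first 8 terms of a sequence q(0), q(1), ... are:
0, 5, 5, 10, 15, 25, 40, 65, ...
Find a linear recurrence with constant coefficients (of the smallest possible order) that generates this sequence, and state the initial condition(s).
Look for the lowest-order linear relation among consecutive terms.
Observation: q(n) - 1·q(n-1) - (1)·q(n-2) = 0 holds for the shown terms, and no order-1 relation q(n) = α·q(n-1) + β fits.
Check at n=3: 1·5 + (1)·5 = 10. ✓

q(n) = q(n-1) + q(n-2), q(0) = 0, q(1) = 5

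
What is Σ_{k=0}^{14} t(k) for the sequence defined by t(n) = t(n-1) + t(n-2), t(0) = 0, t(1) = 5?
Computing the sequence terms: 0, 5, 5, 10, 15, 25, 40, 65, 105, 170, 275, 445, 720, 1165, 1885
Adding these values together:

4930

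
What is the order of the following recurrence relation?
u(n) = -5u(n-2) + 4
The order is the largest lag k for which u(n-k) appears. Here the deepest term is u(n-2) (the 4 term is non-homogeneous and does not affect the order), so the order is 2.

Order 2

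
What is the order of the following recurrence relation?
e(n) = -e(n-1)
The order is the largest lag k for which e(n-k) appears. Here the deepest term is e(n-1), so the order is 1.

Order 1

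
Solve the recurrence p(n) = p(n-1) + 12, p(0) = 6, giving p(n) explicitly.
Recurrence: p(n) = p(n-1) + 12, initial: p(0) = 6.
Each step adds 12, so p(n) = p(0) + 12n = 12n + 6.

p(n) = 12n + 6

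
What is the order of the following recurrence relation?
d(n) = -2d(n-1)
The order is the largest lag k for which d(n-k) appears. Here the deepest term is d(n-1), so the order is 1.

Order 1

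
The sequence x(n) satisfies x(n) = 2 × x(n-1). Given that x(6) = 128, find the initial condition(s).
In general x(n) = 2ⁿ · x(0). At n = 6: x(0) = x(6) / 2^6 = 128 / 64 = 2.

x(0) = 2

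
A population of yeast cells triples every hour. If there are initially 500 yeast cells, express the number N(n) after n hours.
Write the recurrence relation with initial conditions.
Each hour multiplies the count by 3, so the count after n hours depends only on the count after n-1 hours: N(n) = 3 × N(n-1). The starting count gives N(0) = 500.
Unrolling n times gives the closed form N(n) = 500 × 3ⁿ.

N(n) = 3 × N(n-1), N(0) = 500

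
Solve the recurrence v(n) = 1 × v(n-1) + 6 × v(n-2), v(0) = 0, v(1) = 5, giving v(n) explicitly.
Recurrence: v(n) = 1 × v(n-1) + 6 × v(n-2), initial: v(0) = 0, v(1) = 5.
Characteristic equation: r² - 1r - 6 = 0, which factors as (r - 3)(r + 2) = 0, so r = 3, -2. General solution v(n) = A·3ⁿ + B·(-2)ⁿ. From v(0) = 0: A + B = 0. From v(1) = 5: 3A - 2B = 5. Solving gives A = 1, B = -1.

v(n) = 3ⁿ - (-2)ⁿ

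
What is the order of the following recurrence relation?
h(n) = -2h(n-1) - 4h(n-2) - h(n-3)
The order is the largest lag k for which h(n-k) appears. Here the deepest term is h(n-3), so the order is 3.

Order 3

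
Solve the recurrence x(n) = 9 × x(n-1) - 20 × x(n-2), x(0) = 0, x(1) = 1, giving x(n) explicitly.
Recurrence: x(n) = 9 × x(n-1) - 20 × x(n-2), initial: x(0) = 0, x(1) = 1.
Characteristic equation: r² - 9r + 20 = 0, which factors as (r - 5)(r - 4) = 0, so r = 5, 4. General solution x(n) = A·5ⁿ + B·4ⁿ. From x(0) = 0: A + B = 0. From x(1) = 1: 5A + 4B = 1. Solving gives A = 1, B = -1.

x(n) = 5ⁿ - 4ⁿ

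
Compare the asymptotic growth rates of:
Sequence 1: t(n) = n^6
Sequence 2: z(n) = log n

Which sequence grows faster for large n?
Comparing growth rates:
Growth-rate hierarchy: log n ≺ any polynomial ≺ any exponential cⁿ (c>1) ≺ n! ≺ nⁿ.
polynomial degree 6 dominates logarithmic asymptotically.

t(n) grows faster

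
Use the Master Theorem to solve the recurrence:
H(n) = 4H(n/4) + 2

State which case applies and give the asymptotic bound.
Master Theorem template: H(n) = a·H(n/b) + f(n).
Here: a=4, b=4, f(n)=2
Compute log_b(a) = log_4(4) = 1.
f(n) = 2 = O(n^(1-ε)) with ε = 1. Case 1: H(n) = Θ(n^log_b(a)) = Θ(n).

Case 1: H(n) = Θ(n)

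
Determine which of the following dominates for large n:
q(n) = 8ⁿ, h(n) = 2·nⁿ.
Comparing growth rates:
Growth-rate hierarchy: log n ≺ any polynomial ≺ any exponential cⁿ (c>1) ≺ n! ≺ nⁿ.
super-exponential nⁿ dominates exponential base 8 asymptotically.

h(n) grows faster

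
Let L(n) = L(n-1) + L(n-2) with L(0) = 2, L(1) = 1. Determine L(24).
Computing the sequence terms:
2, 1, 3, 4, 7, 11, 18, 29, 47, 76, 123, 199, 322, 521, 843, 1364, 2207, 3571, 5778, 9349, 15127, 24476, 39603, 64079, 103682

103682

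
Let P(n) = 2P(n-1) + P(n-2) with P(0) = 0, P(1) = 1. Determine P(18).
Computing the sequence terms:
0, 1, 2, 5, 12, 29, 70, 169, 408, 985, 2378, 5741, 13860, 33461, 80782, 195025, 470832, 1136689, 2744210

2744210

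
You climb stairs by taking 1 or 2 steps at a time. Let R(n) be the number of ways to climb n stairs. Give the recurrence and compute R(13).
Condition on the size of the last step (1 to 2): before it there were n-1, …, n-2 stairs climbed, and these cases are disjoint, so R(n) = R(n-1) + R(n-2) (Fibonacci-type sequence).
Initial conditions by direct count (compositions of i into parts ≤ 2): R(1) = 1; R(2) = 2.
Iterating the recurrence: R(3) = 3, R(4) = 5, R(5) = 8, R(6) = 13, R(7) = 21, R(8) = 34, R(9) = 55, R(10) = 89, R(11) = 144, R(12) = 233, R(13) = 377.

R(n) = R(n-1) + R(n-2), R(1) = 1, R(2) = 2; R(13) = 377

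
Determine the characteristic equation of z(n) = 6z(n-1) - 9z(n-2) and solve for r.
Substitute z(n) = rⁿ and divide through by rⁿ⁻²: r² - 6r + 9 = 0
Factor: (r - 3)² = 0, so r = 3 (double root).
General solution: z(n) = (A + Bn)·3ⁿ

Characteristic: r² - 6r + 9 = 0, Roots: r = 3 (double root)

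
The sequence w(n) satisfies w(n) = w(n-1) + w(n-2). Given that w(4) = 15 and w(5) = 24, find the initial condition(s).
Work backwards using w(k) = w(k+2) - w(k+1):
w(3) = w(5) - w(4) = 24 - 15 = 9
w(2) = w(4) - w(3) = 15 - 9 = 6
w(1) = w(3) - w(2) = 9 - 6 = 3
w(0) = w(2) - w(1) = 6 - 3 = 3

w(0) = 3, w(1) = 3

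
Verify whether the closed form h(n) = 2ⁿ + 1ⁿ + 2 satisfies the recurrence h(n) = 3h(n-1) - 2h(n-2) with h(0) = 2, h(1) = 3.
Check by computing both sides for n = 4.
From the recurrence with h(0) = 2, h(1) = 3:
  h(0) = 2, h(1) = 3, h(2) = 5, h(3) = 9, h(4) = 17
  so the recurrence gives h(4) = 17.
From the proposed closed form h(n) = 2ⁿ + 1ⁿ + 2:
  h(4) = 19.
The recurrence gives 17 but the closed form gives 19, so the closed form does not satisfy the recurrence.

No, the closed form is incorrect.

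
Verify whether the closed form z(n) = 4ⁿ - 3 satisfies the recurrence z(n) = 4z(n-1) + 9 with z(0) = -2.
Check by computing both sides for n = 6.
From the recurrence with z(0) = -2:
  z(0) = -2, z(1) = 1, z(2) = 13, z(3) = 61, z(4) = 253, z(5) = 1021, z(6) = 4093
  so the recurrence gives z(6) = 4093.
From the proposed closed form z(n) = 4ⁿ - 3:
  z(6) = 4093.
Both sides give 4093 at n = 6, and the initial condition(s) match, so the closed form is consistent.

Yes, the closed form is correct.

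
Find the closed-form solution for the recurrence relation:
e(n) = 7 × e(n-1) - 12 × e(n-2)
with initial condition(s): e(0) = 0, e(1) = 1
Recurrence: e(n) = 7 × e(n-1) - 12 × e(n-2), initial: e(0) = 0, e(1) = 1.
Characteristic equation: r² - 7r + 12 = 0, which factors as (r - 4)(r - 3) = 0, so r = 4, 3. General solution e(n) = A·4ⁿ + B·3ⁿ. From e(0) = 0: A + B = 0. From e(1) = 1: 4A + 3B = 1. Solving gives A = 1, B = -1.

e(n) = 4ⁿ - 3ⁿ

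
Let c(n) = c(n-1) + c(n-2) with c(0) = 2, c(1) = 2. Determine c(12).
Computing the sequence terms:
2, 2, 4, 6, 10, 16, 26, 42, 68, 110, 178, 288, 466

466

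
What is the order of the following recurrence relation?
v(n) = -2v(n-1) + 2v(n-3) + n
The order is the largest lag k for which v(n-k) appears. Here the deepest term is v(n-3) (the n term is non-homogeneous and does not affect the order), so the order is 3.

Order 3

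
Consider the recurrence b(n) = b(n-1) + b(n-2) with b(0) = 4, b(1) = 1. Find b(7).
Computing the sequence terms:
4, 1, 5, 6, 11, 17, 28, 45

45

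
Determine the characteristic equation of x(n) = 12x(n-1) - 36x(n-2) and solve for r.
Substitute x(n) = rⁿ and divide through by rⁿ⁻²: r² - 12r + 36 = 0
Factor: (r - 6)² = 0, so r = 6 (double root).
General solution: x(n) = (A + Bn)·6ⁿ

Characteristic: r² - 12r + 36 = 0, Roots: r = 6 (double root)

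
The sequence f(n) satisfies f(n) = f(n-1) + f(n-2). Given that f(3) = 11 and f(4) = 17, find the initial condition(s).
Work backwards using f(k) = f(k+2) - f(k+1):
f(2) = f(4) - f(3) = 17 - 11 = 6
f(1) = f(3) - f(2) = 11 - 6 = 5
f(0) = f(2) - f(1) = 6 - 5 = 1

f(0) = 1, f(1) = 5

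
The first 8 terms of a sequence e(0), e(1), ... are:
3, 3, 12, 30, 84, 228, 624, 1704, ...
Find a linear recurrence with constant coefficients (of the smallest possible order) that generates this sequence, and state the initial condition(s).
Look for the lowest-order linear relation among consecutive terms.
Observation: e(n) - 2·e(n-1) - (2)·e(n-2) = 0 holds for the shown terms, and no order-1 relation e(n) = α·e(n-1) + β fits.
Check at n=3: 2·12 + (2)·3 = 30. ✓

e(n) = 2e(n-1) + 2e(n-2), e(0) = 3, e(1) = 3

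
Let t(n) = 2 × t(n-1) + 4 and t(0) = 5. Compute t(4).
Computing step by step:
t(0) = 5
t(1) = 2 × 5 + 4 = 14
t(2) = 2 × 14 + 4 = 32
t(3) = 2 × 32 + 4 = 68
t(4) = 2 × 68 + 4 = 140

140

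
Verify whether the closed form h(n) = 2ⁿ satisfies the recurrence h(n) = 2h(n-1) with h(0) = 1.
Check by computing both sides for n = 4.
From the recurrence with h(0) = 1:
  h(0) = 1, h(1) = 2, h(2) = 4, h(3) = 8, h(4) = 16
  so the recurrence gives h(4) = 16.
From the proposed closed form h(n) = 2ⁿ:
  h(4) = 16.
Both sides give 16 at n = 4, and the initial condition(s) match, so the closed form is consistent.

Yes, the closed form is correct.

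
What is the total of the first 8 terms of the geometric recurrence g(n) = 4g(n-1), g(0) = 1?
Computing the sequence terms: 1, 4, 16, 64, 256, 1024, 4096, 16384
Adding these values together:

21845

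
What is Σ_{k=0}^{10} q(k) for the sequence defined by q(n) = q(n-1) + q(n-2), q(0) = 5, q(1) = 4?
Computing the sequence terms: 5, 4, 9, 13, 22, 35, 57, 92, 149, 241, 390
Adding these values together:

1017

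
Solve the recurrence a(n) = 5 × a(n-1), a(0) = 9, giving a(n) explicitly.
Recurrence: a(n) = 5 × a(n-1), initial: a(0) = 9.
Each term is 5 times the previous, so this is geometric with ratio 5. After n steps: a(n) = a(0)·5ⁿ = 9·5ⁿ.

a(n) = 9·5ⁿ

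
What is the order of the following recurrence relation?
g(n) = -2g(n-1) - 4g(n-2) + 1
The order is the largest lag k for which g(n-k) appears. Here the deepest term is g(n-2) (the 1 term is non-homogeneous and does not affect the order), so the order is 2.

Order 2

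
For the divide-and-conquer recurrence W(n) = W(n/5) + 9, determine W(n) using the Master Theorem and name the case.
Master Theorem template: W(n) = a·W(n/b) + f(n).
Here: a=1, b=5, f(n)=9
Compute log_b(a) = log_5(1) = 0.
f(n) = 9 = Θ(1). Case 2: W(n) = Θ(log n).

Case 2: W(n) = Θ(log n)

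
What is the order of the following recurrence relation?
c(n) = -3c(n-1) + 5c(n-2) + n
The order is the largest lag k for which c(n-k) appears. Here the deepest term is c(n-2) (the n term is non-homogeneous and does not affect the order), so the order is 2.

Order 2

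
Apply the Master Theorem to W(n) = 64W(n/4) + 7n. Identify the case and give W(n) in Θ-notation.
Master Theorem template: W(n) = a·W(n/b) + f(n).
Here: a=64, b=4, f(n)=7n
Compute log_b(a) = log_4(64) = 3.
f(n) = 7n = O(n^(3-ε)) with ε = 2. Case 1: W(n) = Θ(n^log_b(a)) = Θ(n^3).

Case 1: W(n) = Θ(n^3)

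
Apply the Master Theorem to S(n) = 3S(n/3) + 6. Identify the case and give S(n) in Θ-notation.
Master Theorem template: S(n) = a·S(n/b) + f(n).
Here: a=3, b=3, f(n)=6
Compute log_b(a) = log_3(3) = 1.
f(n) = 6 = O(n^(1-ε)) with ε = 1. Case 1: S(n) = Θ(n^log_b(a)) = Θ(n).

Case 1: S(n) = Θ(n)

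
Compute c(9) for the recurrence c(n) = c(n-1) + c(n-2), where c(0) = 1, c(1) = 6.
Computing the sequence terms:
1, 6, 7, 13, 20, 33, 53, 86, 139, 225

225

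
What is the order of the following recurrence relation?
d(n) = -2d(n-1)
The order is the largest lag k for which d(n-k) appears. Here the deepest term is d(n-1), so the order is 1.

Order 1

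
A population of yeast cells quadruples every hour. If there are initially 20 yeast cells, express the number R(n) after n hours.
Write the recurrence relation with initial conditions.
Each hour multiplies the count by 4, so the count after n hours depends only on the count after n-1 hours: R(n) = 4 × R(n-1). The starting count gives R(0) = 20.
Unrolling n times gives the closed form R(n) = 20 × 4ⁿ.

R(n) = 4 × R(n-1), R(0) = 20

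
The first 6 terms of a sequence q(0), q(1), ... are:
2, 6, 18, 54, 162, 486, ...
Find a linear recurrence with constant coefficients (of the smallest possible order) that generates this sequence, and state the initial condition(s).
Look for the lowest-order linear relation among consecutive terms.
Observation: each term is 3× the previous.
Check at n=2: 3·6 = 18. ✓

q(n) = 3 × q(n-1), q(0) = 2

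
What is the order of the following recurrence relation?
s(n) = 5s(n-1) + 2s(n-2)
The order is the largest lag k for which s(n-k) appears. Here the deepest term is s(n-2), so the order is 2.

Order 2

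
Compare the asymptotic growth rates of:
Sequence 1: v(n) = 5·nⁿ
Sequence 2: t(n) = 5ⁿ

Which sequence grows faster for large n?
Comparing growth rates:
Growth-rate hierarchy: log n ≺ any polynomial ≺ any exponential cⁿ (c>1) ≺ n! ≺ nⁿ.
super-exponential nⁿ dominates exponential base 5 asymptotically.

v(n) grows faster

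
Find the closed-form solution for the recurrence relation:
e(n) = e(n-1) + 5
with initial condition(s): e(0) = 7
Recurrence: e(n) = e(n-1) + 5, initial: e(0) = 7.
Each step adds 5, so e(n) = e(0) + 5n = 5n + 7.

e(n) = 5n + 7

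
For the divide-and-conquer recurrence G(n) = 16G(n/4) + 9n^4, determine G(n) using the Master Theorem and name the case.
Master Theorem template: G(n) = a·G(n/b) + f(n).
Here: a=16, b=4, f(n)=9n^4
Compute log_b(a) = log_4(16) = 2.
f(n) = 9n^4 = Ω(n^(2+ε)) with ε = 2, and the regularity condition holds (a·f(n/b) = (a/b^4)·f(n) with a/b^4 = 4^-2 < 1). Case 3: G(n) = Θ(f(n)) = Θ(n^4).

Case 3: G(n) = Θ(n^4)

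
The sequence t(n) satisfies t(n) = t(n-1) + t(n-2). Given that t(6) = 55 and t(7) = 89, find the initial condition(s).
Work backwards using t(k) = t(k+2) - t(k+1):
t(5) = t(7) - t(6) = 89 - 55 = 34
t(4) = t(6) - t(5) = 55 - 34 = 21
t(3) = t(5) - t(4) = 34 - 21 = 13
t(2) = t(4) - t(3) = 21 - 13 = 8
t(1) = t(3) - t(2) = 13 - 8 = 5
t(0) = t(2) - t(1) = 8 - 5 = 3

t(0) = 3, t(1) = 5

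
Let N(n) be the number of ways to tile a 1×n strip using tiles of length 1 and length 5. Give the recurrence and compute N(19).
Condition on the last tile: it has length 1 (leaving a 1×(n-1) strip) or length 5 (leaving a 1×(n-5) strip), so N(n) = N(n-1) + N(n-5) (order-5 linear recurrence).
For 0 ≤ i < 5 only unit tiles fit, so N(i) = 1.
Iterating the recurrence: N(5) = 2, N(6) = 3, N(7) = 4, N(8) = 5, N(9) = 6, N(10) = 8, N(11) = 11, N(12) = 15, N(13) = 20, N(14) = 26, N(15) = 34, N(16) = 45, N(17) = 60, N(18) = 80, N(19) = 106.

N(n) = N(n-1) + N(n-5), with N(i) = 1 for 0 ≤ i < 5; N(19) = 106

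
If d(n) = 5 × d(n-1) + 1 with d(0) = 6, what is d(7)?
Computing step by step:
d(0) = 6
d(1) = 5 × 6 + 1 = 31
d(2) = 5 × 31 + 1 = 156
d(3) = 5 × 156 + 1 = 781
d(4) = 5 × 781 + 1 = 3906
d(5) = 5 × 3906 + 1 = 19531
d(6) = 5 × 19531 + 1 = 97656
d(7) = 5 × 97656 + 1 = 488281

488281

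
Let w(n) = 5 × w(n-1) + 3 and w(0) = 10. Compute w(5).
Computing step by step:
w(0) = 10
w(1) = 5 × 10 + 3 = 53
w(2) = 5 × 53 + 3 = 268
w(3) = 5 × 268 + 3 = 1343
w(4) = 5 × 1343 + 3 = 6718
w(5) = 5 × 6718 + 3 = 33593

33593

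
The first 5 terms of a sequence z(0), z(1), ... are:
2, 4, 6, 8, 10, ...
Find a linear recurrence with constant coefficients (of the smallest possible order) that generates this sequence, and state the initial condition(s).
Look for the lowest-order linear relation among consecutive terms.
Observation: consecutive differences are constant (= 2).
Check at n=2: 1·4 + 2 = 6. ✓

z(n) = z(n-1) + 2, z(0) = 2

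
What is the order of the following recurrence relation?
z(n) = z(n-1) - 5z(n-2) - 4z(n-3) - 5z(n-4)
The order is the largest lag k for which z(n-k) appears. Here the deepest term is z(n-4), so the order is 4.

Order 4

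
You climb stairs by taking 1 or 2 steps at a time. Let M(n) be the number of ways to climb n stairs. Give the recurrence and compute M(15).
Condition on the size of the last step (1 to 2): before it there were n-1, …, n-2 stairs climbed, and these cases are disjoint, so M(n) = M(n-1) + M(n-2) (Fibonacci-type sequence).
Initial conditions by direct count (compositions of i into parts ≤ 2): M(1) = 1; M(2) = 2.
Iterating the recurrence: M(3) = 3, M(4) = 5, M(5) = 8, M(6) = 13, M(7) = 21, M(8) = 34, M(9) = 55, M(10) = 89, M(11) = 144, M(12) = 233, M(13) = 377, M(14) = 610, M(15) = 987.

M(n) = M(n-1) + M(n-2), M(1) = 1, M(2) = 2; M(15) = 987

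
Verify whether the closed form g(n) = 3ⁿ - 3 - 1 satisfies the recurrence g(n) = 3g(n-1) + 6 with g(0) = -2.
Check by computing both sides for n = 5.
From the recurrence with g(0) = -2:
  g(0) = -2, g(1) = 0, g(2) = 6, g(3) = 24, g(4) = 78, g(5) = 240
  so the recurrence gives g(5) = 240.
From the proposed closed form g(n) = 3ⁿ - 3 - 1:
  g(5) = 239.
The recurrence gives 240 but the closed form gives 239, so the closed form does not satisfy the recurrence.

No, the closed form is incorrect.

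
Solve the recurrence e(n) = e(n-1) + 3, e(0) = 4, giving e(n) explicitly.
Recurrence: e(n) = e(n-1) + 3, initial: e(0) = 4.
Each step adds 3, so e(n) = e(0) + 3n = 3n + 4.

e(n) = 3n + 4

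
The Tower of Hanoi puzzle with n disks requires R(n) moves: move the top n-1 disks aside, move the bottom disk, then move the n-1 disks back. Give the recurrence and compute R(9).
Moving n disks = move the top n-1 disks aside (R(n-1) moves) + move the largest disk (1 move) + move the n-1 disks back on top (R(n-1) moves), so R(n) = 2R(n-1) + 1, with R(1) = 1 (a single disk takes one move).
First terms: 1, 3, 7, 15, 31, 63, … — each is one less than a power of 2. Indeed R(n) + 1 = 2(R(n-1) + 1) with R(1) + 1 = 2, so R(n) + 1 = 2ⁿ and R(n) = 2ⁿ - 1.
Hence R(9) = 2^9 - 1 = 512 - 1 = 511.

R(n) = 2R(n-1) + 1, R(1) = 1; R(9) = 511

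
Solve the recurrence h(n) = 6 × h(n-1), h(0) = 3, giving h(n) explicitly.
Recurrence: h(n) = 6 × h(n-1), initial: h(0) = 3.
Each term is 6 times the previous, so this is geometric with ratio 6. After n steps: h(n) = h(0)·6ⁿ = 3·6ⁿ.

h(n) = 3·6ⁿ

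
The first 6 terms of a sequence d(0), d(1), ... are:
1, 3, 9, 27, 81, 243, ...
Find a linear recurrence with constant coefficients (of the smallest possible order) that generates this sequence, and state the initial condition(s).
Look for the lowest-order linear relation among consecutive terms.
Observation: each term is 3× the previous.
Check at n=2: 3·3 = 9. ✓

d(n) = 3 × d(n-1), d(0) = 1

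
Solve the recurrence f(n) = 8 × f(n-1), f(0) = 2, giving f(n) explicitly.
Recurrence: f(n) = 8 × f(n-1), initial: f(0) = 2.
Each term is 8 times the previous, so this is geometric with ratio 8. After n steps: f(n) = f(0)·8ⁿ = 2·8ⁿ.

f(n) = 2·8ⁿ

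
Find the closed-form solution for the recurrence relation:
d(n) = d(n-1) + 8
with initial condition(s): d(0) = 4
Recurrence: d(n) = d(n-1) + 8, initial: d(0) = 4.
Each step adds 8, so d(n) = d(0) + 8n = 8n + 4.

d(n) = 8n + 4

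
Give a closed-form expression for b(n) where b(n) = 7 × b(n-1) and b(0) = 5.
Recurrence: b(n) = 7 × b(n-1), initial: b(0) = 5.
Each term is 7 times the previous, so this is geometric with ratio 7. After n steps: b(n) = b(0)·7ⁿ = 5·7ⁿ.

b(n) = 5·7ⁿ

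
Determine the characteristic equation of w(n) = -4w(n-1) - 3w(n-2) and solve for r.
Substitute w(n) = rⁿ and divide through by rⁿ⁻²: r² + 4r + 3 = 0
Factor: (r + 1)(r + 3) = 0, so r = -1, -3.
General solution: w(n) = A·(-1)ⁿ + B·(-3)ⁿ

Characteristic: r² + 4r + 3 = 0, Roots: r = -1, -3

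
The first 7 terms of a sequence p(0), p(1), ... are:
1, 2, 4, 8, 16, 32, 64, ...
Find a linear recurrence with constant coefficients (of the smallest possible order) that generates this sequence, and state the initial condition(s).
Look for the lowest-order linear relation among consecutive terms.
Observation: each term is 2× the previous.
Check at n=2: 2·2 = 4. ✓

p(n) = 2 × p(n-1), p(0) = 1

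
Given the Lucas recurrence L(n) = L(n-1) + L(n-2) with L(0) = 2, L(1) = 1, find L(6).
Computing the sequence terms:
2, 1, 3, 4, 7, 11, 18

18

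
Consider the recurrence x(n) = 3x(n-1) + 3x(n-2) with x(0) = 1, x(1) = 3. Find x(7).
Computing the sequence terms:
1, 3, 12, 45, 171, 648, 2457, 9315

9315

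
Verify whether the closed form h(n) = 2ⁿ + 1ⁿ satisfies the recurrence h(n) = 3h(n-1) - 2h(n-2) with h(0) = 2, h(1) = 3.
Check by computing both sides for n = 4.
From the recurrence with h(0) = 2, h(1) = 3:
  h(0) = 2, h(1) = 3, h(2) = 5, h(3) = 9, h(4) = 17
  so the recurrence gives h(4) = 17.
From the proposed closed form h(n) = 2ⁿ + 1ⁿ:
  h(4) = 17.
Both sides give 17 at n = 4, and the initial condition(s) match, so the closed form is consistent.

Yes, the closed form is correct.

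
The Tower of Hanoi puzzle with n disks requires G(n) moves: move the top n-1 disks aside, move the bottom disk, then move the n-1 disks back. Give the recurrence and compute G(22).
Moving n disks = move the top n-1 disks aside (G(n-1) moves) + move the largest disk (1 move) + move the n-1 disks back on top (G(n-1) moves), so G(n) = 2G(n-1) + 1, with G(1) = 1 (a single disk takes one move).
First terms: 1, 3, 7, 15, 31, 63, … — each is one less than a power of 2. Indeed G(n) + 1 = 2(G(n-1) + 1) with G(1) + 1 = 2, so G(n) + 1 = 2ⁿ and G(n) = 2ⁿ - 1.
Hence G(22) = 2^22 - 1 = 4194304 - 1 = 4194303.

G(n) = 2G(n-1) + 1, G(1) = 1; G(22) = 4194303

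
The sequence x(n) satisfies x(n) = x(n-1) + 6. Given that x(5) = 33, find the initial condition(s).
x(5) = x(0) + 5·6, so x(0) = 33 - 30 = 3.

x(0) = 3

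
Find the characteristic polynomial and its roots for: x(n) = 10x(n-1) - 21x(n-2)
Substitute x(n) = rⁿ and divide through by rⁿ⁻²: r² - 10r + 21 = 0
Factor: (r - 7)(r - 3) = 0, so r = 7, 3.
General solution: x(n) = A·7ⁿ + B·3ⁿ

Characteristic: r² - 10r + 21 = 0, Roots: r = 7, 3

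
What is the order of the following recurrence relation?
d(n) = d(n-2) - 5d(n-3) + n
The order is the largest lag k for which d(n-k) appears. Here the deepest term is d(n-3) (the n term is non-homogeneous and does not affect the order), so the order is 3.

Order 3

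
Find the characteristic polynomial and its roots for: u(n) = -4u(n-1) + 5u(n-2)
Substitute u(n) = rⁿ and divide through by rⁿ⁻²: r² + 4r - 5 = 0
Factor: (r - 1)(r + 5) = 0, so r = 1, -5.
General solution: u(n) = A·1ⁿ + B·(-5)ⁿ

Characteristic: r² + 4r - 5 = 0, Roots: r = 1, -5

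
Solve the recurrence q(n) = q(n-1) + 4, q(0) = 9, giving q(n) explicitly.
Recurrence: q(n) = q(n-1) + 4, initial: q(0) = 9.
Each step adds 4, so q(n) = q(0) + 4n = 4n + 9.

q(n) = 4n + 9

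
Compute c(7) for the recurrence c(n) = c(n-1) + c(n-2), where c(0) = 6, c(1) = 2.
Computing the sequence terms:
6, 2, 8, 10, 18, 28, 46, 74

74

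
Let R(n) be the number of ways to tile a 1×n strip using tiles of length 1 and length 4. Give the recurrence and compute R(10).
Condition on the last tile: it has length 1 (leaving a 1×(n-1) strip) or length 4 (leaving a 1×(n-4) strip), so R(n) = R(n-1) + R(n-4) (order-4 linear recurrence).
For 0 ≤ i < 4 only unit tiles fit, so R(i) = 1.
Iterating the recurrence: R(4) = 2, R(5) = 3, R(6) = 4, R(7) = 5, R(8) = 7, R(9) = 10, R(10) = 14.

R(n) = R(n-1) + R(n-4), with R(i) = 1 for 0 ≤ i < 4; R(10) = 14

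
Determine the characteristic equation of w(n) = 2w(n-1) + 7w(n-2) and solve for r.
Substitute w(n) = rⁿ and divide through by rⁿ⁻²: r² - 2r - 7 = 0
Discriminant: 2² + 4·7 = 32, not a perfect square, so by the quadratic formula r = (2 ± √32)/2.
General solution: w(n) = A·r₁ⁿ + B·r₂ⁿ where r₁,r₂ = (2 ± √32)/2

Characteristic: r² - 2r - 7 = 0, Roots: r = (2 ± √32)/2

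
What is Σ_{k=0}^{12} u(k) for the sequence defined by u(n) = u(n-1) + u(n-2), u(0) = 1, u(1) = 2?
Computing the sequence terms: 1, 2, 3, 5, 8, 13, 21, 34, 55, 89, 144, 233, 377
Adding these values together:

985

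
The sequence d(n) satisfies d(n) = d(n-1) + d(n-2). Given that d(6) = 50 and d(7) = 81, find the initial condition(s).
Work backwards using d(k) = d(k+2) - d(k+1):
d(5) = d(7) - d(6) = 81 - 50 = 31
d(4) = d(6) - d(5) = 50 - 31 = 19
d(3) = d(5) - d(4) = 31 - 19 = 12
d(2) = d(4) - d(3) = 19 - 12 = 7
d(1) = d(3) - d(2) = 12 - 7 = 5
d(0) = d(2) - d(1) = 7 - 5 = 2

d(0) = 2, d(1) = 5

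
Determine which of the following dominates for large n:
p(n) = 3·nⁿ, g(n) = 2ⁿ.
Comparing growth rates:
Growth-rate hierarchy: log n ≺ any polynomial ≺ any exponential cⁿ (c>1) ≺ n! ≺ nⁿ.
super-exponential nⁿ dominates exponential base 2 asymptotically.

p(n) grows faster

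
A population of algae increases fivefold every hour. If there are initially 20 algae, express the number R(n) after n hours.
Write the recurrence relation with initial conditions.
Each hour multiplies the count by 5, so the count after n hours depends only on the count after n-1 hours: R(n) = 5 × R(n-1). The starting count gives R(0) = 20.
Unrolling n times gives the closed form R(n) = 20 × 5ⁿ.

R(n) = 5 × R(n-1), R(0) = 20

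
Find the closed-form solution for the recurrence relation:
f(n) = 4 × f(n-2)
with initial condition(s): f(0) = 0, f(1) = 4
Recurrence: f(n) = 4 × f(n-2), initial: f(0) = 0, f(1) = 4.
Characteristic equation: r² - 4 = 0, which factors as (r - 2)(r + 2) = 0, so r = 2, -2. General solution f(n) = A·2ⁿ + B·(-2)ⁿ. From f(0) = 0: A + B = 0. From f(1) = 4: 2A - 2B = 4. Solving gives A = 1, B = -1.

f(n) = 2ⁿ - (-2)ⁿ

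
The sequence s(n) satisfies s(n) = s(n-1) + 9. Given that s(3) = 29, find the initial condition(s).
s(3) = s(0) + 3·9, so s(0) = 29 - 27 = 2.

s(0) = 2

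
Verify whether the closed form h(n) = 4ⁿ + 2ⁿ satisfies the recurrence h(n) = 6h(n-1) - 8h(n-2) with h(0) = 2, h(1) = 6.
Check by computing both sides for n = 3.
From the recurrence with h(0) = 2, h(1) = 6:
  h(0) = 2, h(1) = 6, h(2) = 20, h(3) = 72
  so the recurrence gives h(3) = 72.
From the proposed closed form h(n) = 4ⁿ + 2ⁿ:
  h(3) = 72.
Both sides give 72 at n = 3, and the initial condition(s) match, so the closed form is consistent.

Yes, the closed form is correct.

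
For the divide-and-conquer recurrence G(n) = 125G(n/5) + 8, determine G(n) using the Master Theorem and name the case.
Master Theorem template: G(n) = a·G(n/b) + f(n).
Here: a=125, b=5, f(n)=8
Compute log_b(a) = log_5(125) = 3.
f(n) = 8 = O(n^(3-ε)) with ε = 3. Case 1: G(n) = Θ(n^log_b(a)) = Θ(n^3).

Case 1: G(n) = Θ(n^3)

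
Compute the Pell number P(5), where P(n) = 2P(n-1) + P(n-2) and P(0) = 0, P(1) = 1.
Computing the sequence terms:
0, 1, 2, 5, 12, 29

29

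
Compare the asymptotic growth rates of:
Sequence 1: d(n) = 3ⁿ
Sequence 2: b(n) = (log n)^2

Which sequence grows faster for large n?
Comparing growth rates:
Growth-rate hierarchy: log n ≺ any polynomial ≺ any exponential cⁿ (c>1) ≺ n! ≺ nⁿ.
exponential base 3 dominates polylogarithmic (log n)^2 asymptotically.

d(n) grows faster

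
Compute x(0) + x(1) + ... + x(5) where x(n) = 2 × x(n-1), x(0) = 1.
Computing the sequence terms: 1, 2, 4, 8, 16, 32
Adding these values together:

63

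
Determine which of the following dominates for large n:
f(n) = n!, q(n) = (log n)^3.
Comparing growth rates:
Growth-rate hierarchy: log n ≺ any polynomial ≺ any exponential cⁿ (c>1) ≺ n! ≺ nⁿ.
factorial dominates polylogarithmic (log n)^3 asymptotically.

f(n) grows faster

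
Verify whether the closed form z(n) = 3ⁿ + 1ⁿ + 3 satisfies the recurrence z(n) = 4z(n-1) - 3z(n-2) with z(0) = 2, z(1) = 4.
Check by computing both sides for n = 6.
From the recurrence with z(0) = 2, z(1) = 4:
  z(0) = 2, z(1) = 4, z(2) = 10, z(3) = 28, z(4) = 82, z(5) = 244, z(6) = 730
  so the recurrence gives z(6) = 730.
From the proposed closed form z(n) = 3ⁿ + 1ⁿ + 3:
  z(6) = 733.
The recurrence gives 730 but the closed form gives 733, so the closed form does not satisfy the recurrence.

No, the closed form is incorrect.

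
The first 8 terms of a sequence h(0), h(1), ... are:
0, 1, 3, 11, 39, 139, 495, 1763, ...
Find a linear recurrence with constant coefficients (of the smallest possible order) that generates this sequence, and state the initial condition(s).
Look for the lowest-order linear relation among consecutive terms.
Observation: h(n) - 3·h(n-1) - (2)·h(n-2) = 0 holds for the shown terms, and no order-1 relation h(n) = α·h(n-1) + β fits.
Check at n=3: 3·3 + (2)·1 = 11. ✓

h(n) = 3h(n-1) + 2h(n-2), h(0) = 0, h(1) = 1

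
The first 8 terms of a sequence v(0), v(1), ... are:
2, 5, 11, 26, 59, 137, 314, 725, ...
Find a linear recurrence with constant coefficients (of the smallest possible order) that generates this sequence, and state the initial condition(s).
Look for the lowest-order linear relation among consecutive terms.
Observation: v(n) - 1·v(n-1) - (3)·v(n-2) = 0 holds for the shown terms, and no order-1 relation v(n) = α·v(n-1) + β fits.
Check at n=3: 1·11 + (3)·5 = 26. ✓

v(n) = v(n-1) + 3v(n-2), v(0) = 2, v(1) = 5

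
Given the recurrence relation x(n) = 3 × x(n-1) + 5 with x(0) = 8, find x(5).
Computing step by step:
x(0) = 8
x(1) = 3 × 8 + 5 = 29
x(2) = 3 × 29 + 5 = 92
x(3) = 3 × 92 + 5 = 281
x(4) = 3 × 281 + 5 = 848
x(5) = 3 × 848 + 5 = 2549

2549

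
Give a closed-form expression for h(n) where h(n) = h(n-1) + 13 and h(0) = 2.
Recurrence: h(n) = h(n-1) + 13, initial: h(0) = 2.
Each step adds 13, so h(n) = h(0) + 13n = 13n + 2.

h(n) = 13n + 2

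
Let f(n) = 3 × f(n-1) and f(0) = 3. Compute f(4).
Computing step by step:
f(0) = 3
f(1) = 3 × 3 = 9
f(2) = 3 × 9 = 27
f(3) = 3 × 27 = 81
f(4) = 3 × 81 = 243

243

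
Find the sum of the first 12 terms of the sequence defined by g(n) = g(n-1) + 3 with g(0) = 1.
Computing the sequence terms: 1, 4, 7, 10, 13, 16, 19, 22, 25, 28, 31, 34
Adding these values together:

210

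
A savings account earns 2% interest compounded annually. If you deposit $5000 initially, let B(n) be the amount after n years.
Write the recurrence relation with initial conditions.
Each year the balance grows by 2%, i.e. is multiplied by 1 + 2/100 = 1.02, so B(n) = 1.02 × B(n-1). The initial deposit gives B(0) = 5000.
Unrolling gives the closed form B(n) = 5000 × (1.02)ⁿ.

B(n) = 1.02 × B(n-1), B(0) = 5000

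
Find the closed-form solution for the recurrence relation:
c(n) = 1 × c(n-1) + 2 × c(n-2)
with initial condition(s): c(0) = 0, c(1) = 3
Recurrence: c(n) = 1 × c(n-1) + 2 × c(n-2), initial: c(0) = 0, c(1) = 3.
Characteristic equation: r² - 1r - 2 = 0, which factors as (r - 2)(r + 1) = 0, so r = 2, -1. General solution c(n) = A·2ⁿ + B·(-1)ⁿ. From c(0) = 0: A + B = 0. From c(1) = 3: 2A - 1B = 3. Solving gives A = 1, B = -1.

c(n) = 2ⁿ - (-1)ⁿ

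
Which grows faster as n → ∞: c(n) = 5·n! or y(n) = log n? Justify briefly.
Comparing growth rates:
Growth-rate hierarchy: log n ≺ any polynomial ≺ any exponential cⁿ (c>1) ≺ n! ≺ nⁿ.
factorial dominates logarithmic asymptotically.

c(n) grows faster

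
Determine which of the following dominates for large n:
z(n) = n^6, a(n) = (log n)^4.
Comparing growth rates:
Growth-rate hierarchy: log n ≺ any polynomial ≺ any exponential cⁿ (c>1) ≺ n! ≺ nⁿ.
polynomial degree 6 dominates polylogarithmic (log n)^4 asymptotically.

z(n) grows faster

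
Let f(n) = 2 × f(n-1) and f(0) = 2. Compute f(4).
Computing step by step:
f(0) = 2
f(1) = 2 × 2 = 4
f(2) = 2 × 4 = 8
f(3) = 2 × 8 = 16
f(4) = 2 × 16 = 32

32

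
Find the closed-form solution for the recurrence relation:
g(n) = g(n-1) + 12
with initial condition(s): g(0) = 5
Recurrence: g(n) = g(n-1) + 12, initial: g(0) = 5.
Each step adds 12, so g(n) = g(0) + 12n = 12n + 5.

g(n) = 12n + 5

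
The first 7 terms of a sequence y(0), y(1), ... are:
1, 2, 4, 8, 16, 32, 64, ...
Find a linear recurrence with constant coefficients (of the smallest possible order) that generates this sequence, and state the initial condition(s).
Look for the lowest-order linear relation among consecutive terms.
Observation: each term is 2× the previous.
Check at n=2: 2·2 = 4. ✓

y(n) = 2 × y(n-1), y(0) = 1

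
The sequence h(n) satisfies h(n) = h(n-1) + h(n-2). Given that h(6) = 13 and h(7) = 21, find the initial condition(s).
Work backwards using h(k) = h(k+2) - h(k+1):
h(5) = h(7) - h(6) = 21 - 13 = 8
h(4) = h(6) - h(5) = 13 - 8 = 5
h(3) = h(5) - h(4) = 8 - 5 = 3
h(2) = h(4) - h(3) = 5 - 3 = 2
h(1) = h(3) - h(2) = 3 - 2 = 1
h(0) = h(2) - h(1) = 2 - 1 = 1

h(0) = 1, h(1) = 1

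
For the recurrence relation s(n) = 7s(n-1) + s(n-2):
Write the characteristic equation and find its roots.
Substitute s(n) = rⁿ and divide through by rⁿ⁻²: r² - 7r - 1 = 0
Discriminant: 7² + 4·1 = 53, not a perfect square, so by the quadratic formula r = (7 ± √53)/2.
General solution: s(n) = A·r₁ⁿ + B·r₂ⁿ where r₁,r₂ = (7 ± √53)/2

Characteristic: r² - 7r - 1 = 0, Roots: r = (7 ± √53)/2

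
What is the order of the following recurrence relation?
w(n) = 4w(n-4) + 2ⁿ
The order is the largest lag k for which w(n-k) appears. Here the deepest term is w(n-4) (the 2ⁿ term is non-homogeneous and does not affect the order), so the order is 4.

Order 4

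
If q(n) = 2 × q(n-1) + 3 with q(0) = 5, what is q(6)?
Computing step by step:
q(0) = 5
q(1) = 2 × 5 + 3 = 13
q(2) = 2 × 13 + 3 = 29
q(3) = 2 × 29 + 3 = 61
q(4) = 2 × 61 + 3 = 125
q(5) = 2 × 125 + 3 = 253
q(6) = 2 × 253 + 3 = 509

509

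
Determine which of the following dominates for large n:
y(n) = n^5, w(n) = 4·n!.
Comparing growth rates:
Growth-rate hierarchy: log n ≺ any polynomial ≺ any exponential cⁿ (c>1) ≺ n! ≺ nⁿ.
factorial dominates polynomial degree 5 asymptotically.

w(n) grows faster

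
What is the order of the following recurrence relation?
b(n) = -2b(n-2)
The order is the largest lag k for which b(n-k) appears. Here the deepest term is b(n-2), so the order is 2.

Order 2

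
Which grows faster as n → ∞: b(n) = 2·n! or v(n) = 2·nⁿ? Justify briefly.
Comparing growth rates:
Growth-rate hierarchy: log n ≺ any polynomial ≺ any exponential cⁿ (c>1) ≺ n! ≺ nⁿ.
super-exponential nⁿ dominates factorial asymptotically.

v(n) grows faster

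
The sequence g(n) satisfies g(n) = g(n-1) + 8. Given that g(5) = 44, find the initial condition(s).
g(5) = g(0) + 5·8, so g(0) = 44 - 40 = 4.

g(0) = 4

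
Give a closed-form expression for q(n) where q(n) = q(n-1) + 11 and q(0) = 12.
Recurrence: q(n) = q(n-1) + 11, initial: q(0) = 12.
Each step adds 11, so q(n) = q(0) + 11n = 11n + 12.

q(n) = 11n + 12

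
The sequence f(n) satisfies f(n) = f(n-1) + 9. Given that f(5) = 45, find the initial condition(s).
f(5) = f(0) + 5·9, so f(0) = 45 - 45 = 0.

f(0) = 0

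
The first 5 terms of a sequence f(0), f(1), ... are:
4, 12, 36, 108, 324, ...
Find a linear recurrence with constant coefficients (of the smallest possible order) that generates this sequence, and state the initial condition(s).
Look for the lowest-order linear relation among consecutive terms.
Observation: each term is 3× the previous.
Check at n=2: 3·12 = 36. ✓

f(n) = 3 × f(n-1), f(0) = 4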